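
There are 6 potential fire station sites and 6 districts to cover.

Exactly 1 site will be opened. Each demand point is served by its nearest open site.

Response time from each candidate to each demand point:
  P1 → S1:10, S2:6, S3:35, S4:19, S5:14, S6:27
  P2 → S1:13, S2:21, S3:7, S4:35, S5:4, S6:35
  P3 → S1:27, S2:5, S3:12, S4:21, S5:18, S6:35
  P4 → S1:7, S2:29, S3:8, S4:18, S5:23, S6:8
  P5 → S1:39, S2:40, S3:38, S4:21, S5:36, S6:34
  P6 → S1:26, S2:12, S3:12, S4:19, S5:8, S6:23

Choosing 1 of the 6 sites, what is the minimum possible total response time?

93

Open {P4}.
  S1→P4 7, S2→P4 29, S3→P4 8, S4→P4 18, S5→P4 23, S6→P4 8  ⇒ total 93.
Compare {P6}: total 100.
Compare {P1}: total 111.
No size-1 selection does better; minimum is 93.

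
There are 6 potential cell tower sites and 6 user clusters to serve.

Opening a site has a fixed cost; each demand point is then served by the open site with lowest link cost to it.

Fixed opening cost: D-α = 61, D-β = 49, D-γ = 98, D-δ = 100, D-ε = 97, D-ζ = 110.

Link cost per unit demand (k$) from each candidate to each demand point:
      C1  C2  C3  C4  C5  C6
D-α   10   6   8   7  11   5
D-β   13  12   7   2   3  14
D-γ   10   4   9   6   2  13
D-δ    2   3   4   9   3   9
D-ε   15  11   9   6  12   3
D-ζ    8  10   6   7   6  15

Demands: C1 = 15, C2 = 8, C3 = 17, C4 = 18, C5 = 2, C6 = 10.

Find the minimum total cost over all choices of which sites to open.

Open {D-β, D-δ}: assign each demand point to its cheapest open site.
  C1→D-δ 15×2=30, C2→D-δ 8×3=24, C3→D-δ 17×4=68, C4→D-β 18×2=36, C5→D-β 2×3=6, C6→D-δ 10×9=90
  link cost 254, fixed 149 → total 403.
Compare {D-α, D-β, D-δ}: link cost 214 + fixed 210 = 424.
Compare {D-β, D-δ, D-ε}: link cost 194 + fixed 246 = 440.
Compare {D-δ, D-ε}: link cost 266 + fixed 197 = 463.
All other subsets cost ≥ 424. Minimum total cost: 403.

403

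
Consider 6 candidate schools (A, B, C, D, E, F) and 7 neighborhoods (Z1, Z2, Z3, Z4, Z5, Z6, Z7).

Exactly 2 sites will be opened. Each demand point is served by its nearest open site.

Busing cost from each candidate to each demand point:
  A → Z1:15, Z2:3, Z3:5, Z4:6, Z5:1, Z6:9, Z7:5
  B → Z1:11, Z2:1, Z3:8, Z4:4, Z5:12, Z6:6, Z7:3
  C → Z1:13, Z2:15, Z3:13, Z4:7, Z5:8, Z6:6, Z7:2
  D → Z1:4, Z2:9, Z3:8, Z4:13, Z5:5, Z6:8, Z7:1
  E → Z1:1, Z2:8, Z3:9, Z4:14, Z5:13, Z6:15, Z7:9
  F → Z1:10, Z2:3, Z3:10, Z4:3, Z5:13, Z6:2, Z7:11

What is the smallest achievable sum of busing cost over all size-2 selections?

Open {D, F}.
  Z1→D 4, Z2→F 3, Z3→D 8, Z4→F 3, Z5→D 5, Z6→F 2, Z7→D 1  ⇒ total 26.
Compare {A, D}: total 28.
Compare {A, F}: total 29.
No size-2 selection does better; minimum is 26.

26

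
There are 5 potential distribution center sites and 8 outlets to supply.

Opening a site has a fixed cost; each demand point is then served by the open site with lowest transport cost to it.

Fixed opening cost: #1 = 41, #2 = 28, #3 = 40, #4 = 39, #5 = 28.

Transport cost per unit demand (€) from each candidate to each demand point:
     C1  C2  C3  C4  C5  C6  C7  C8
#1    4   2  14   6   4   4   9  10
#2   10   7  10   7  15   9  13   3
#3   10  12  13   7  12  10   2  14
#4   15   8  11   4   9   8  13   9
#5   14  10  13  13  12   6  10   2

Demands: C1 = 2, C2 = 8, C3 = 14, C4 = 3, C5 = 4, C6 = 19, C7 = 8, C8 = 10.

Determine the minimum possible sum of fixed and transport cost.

Open {#1, #2, #3}: assign each demand point to its cheapest open site.
  C1→#1 2×4=8, C2→#1 8×2=16, C3→#2 14×10=140, C4→#1 3×6=18, C5→#1 4×4=16, C6→#1 19×4=76, C7→#3 8×2=16, C8→#2 10×3=30
  transport cost 320, fixed 109 → total 429.
Compare {#1, #2}: transport cost 376 + fixed 69 = 445.
Compare {#1, #2, #3, #5}: transport cost 310 + fixed 137 = 447.
Compare {#1, #3, #5}: transport cost 352 + fixed 109 = 461.
All other subsets cost ≥ 445. Minimum total cost: 429.

429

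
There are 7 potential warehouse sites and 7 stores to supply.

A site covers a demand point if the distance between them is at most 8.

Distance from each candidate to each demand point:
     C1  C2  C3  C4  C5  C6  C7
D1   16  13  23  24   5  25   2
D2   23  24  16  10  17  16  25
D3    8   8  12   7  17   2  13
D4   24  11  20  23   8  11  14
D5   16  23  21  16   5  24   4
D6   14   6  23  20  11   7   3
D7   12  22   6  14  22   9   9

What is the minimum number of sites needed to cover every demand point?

Coverage sets (demand points within 8 of each site):
  D1: {C5, C7}
  D2: {}
  D3: {C1, C2, C4, C6}
  D4: {C5}
  D5: {C5, C7}
  D6: {C2, C6, C7}
  D7: {C3}
No 2 sites suffice: every size-2 union leaves at least one demand point uncovered.
But {D1, D3, D7} covers everything, so the minimum is 3.

3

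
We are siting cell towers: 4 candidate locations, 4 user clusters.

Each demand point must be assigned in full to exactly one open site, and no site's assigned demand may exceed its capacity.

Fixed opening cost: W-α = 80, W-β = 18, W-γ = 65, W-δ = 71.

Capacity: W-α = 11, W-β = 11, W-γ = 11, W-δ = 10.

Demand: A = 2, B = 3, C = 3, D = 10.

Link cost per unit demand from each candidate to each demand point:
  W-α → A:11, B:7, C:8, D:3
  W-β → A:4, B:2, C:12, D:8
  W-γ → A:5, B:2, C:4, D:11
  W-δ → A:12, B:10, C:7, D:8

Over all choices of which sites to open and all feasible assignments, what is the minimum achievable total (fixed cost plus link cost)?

178

Open {W-α, W-β}; cheapest assignment that respects the capacities:
  W-α (cap 11, load 10): D — cost 10×3 = 30
  W-β (cap 11, load 8): A, B, C — cost 2×4 + 3×2 + 3×12 = 50
  Shipping 80, fixed 98 → total 178.
  Any other capacity-feasible assignment to {W-α, W-β} ships for at least 80.
Compare {W-β, W-γ}: its best feasible assignment gives total 191.
Compare {W-α, W-γ}: its best feasible assignment gives total 203.
Every other set of open sites that can feasibly serve all demand totals ≥ 191 even under its best assignment. Minimum: 178.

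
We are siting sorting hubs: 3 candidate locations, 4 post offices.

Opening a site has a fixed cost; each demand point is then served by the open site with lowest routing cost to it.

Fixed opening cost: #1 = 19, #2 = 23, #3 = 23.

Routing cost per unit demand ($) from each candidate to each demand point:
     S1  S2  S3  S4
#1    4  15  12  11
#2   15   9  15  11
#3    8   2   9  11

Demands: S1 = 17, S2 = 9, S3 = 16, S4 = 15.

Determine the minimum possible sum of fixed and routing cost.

437

Open {#1, #3}: assign each demand point to its cheapest open site.
  S1→#1 17×4=68, S2→#3 9×2=18, S3→#3 16×9=144, S4→#1 15×11=165
  routing cost 395, fixed 42 → total 437.
Compare {#1, #2, #3}: routing cost 395 + fixed 65 = 460.
Compare {#3}: routing cost 463 + fixed 23 = 486.
Compare {#2, #3}: routing cost 463 + fixed 46 = 509.
All other subsets cost ≥ 460. Minimum total cost: 437.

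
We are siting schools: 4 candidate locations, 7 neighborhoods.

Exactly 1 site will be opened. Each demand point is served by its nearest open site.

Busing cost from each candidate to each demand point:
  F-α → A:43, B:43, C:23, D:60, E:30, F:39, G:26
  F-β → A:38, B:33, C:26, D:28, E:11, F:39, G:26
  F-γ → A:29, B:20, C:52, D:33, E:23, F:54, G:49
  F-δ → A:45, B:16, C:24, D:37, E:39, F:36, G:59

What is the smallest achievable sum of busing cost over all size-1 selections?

201

Open {F-β}.
  A→F-β 38, B→F-β 33, C→F-β 26, D→F-β 28, E→F-β 11, F→F-β 39, G→F-β 26  ⇒ total 201.
Compare {F-δ}: total 256.
Compare {F-γ}: total 260.
No size-1 selection does better; minimum is 201.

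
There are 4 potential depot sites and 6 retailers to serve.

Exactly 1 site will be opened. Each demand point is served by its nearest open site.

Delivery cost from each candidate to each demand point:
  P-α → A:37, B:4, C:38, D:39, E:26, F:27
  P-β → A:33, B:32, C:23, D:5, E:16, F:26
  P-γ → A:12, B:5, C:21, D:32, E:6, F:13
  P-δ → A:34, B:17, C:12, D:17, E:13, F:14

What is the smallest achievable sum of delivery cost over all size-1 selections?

89

Open {P-γ}.
  A→P-γ 12, B→P-γ 5, C→P-γ 21, D→P-γ 32, E→P-γ 6, F→P-γ 13  ⇒ total 89.
Compare {P-δ}: total 107.
Compare {P-β}: total 135.
No size-1 selection does better; minimum is 89.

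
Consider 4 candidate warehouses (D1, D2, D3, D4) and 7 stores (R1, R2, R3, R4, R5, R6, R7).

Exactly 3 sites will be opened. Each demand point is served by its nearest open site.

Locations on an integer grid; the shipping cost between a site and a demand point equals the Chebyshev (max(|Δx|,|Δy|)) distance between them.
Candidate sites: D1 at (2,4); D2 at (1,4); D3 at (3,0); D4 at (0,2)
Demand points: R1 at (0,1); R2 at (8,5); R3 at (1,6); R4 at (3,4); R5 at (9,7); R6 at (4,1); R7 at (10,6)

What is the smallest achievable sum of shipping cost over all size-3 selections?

Open {D1, D3, D4}.
  R1→D4 1, R2→D3 5, R3→D1 2, R4→D1 1, R5→D1 7, R6→D3 1, R7→D3 7  ⇒ total 24.
Compare {D2, D3, D4}: total 25.
Compare {D1, D2, D3}: total 26.
No size-3 selection does better; minimum is 24.

24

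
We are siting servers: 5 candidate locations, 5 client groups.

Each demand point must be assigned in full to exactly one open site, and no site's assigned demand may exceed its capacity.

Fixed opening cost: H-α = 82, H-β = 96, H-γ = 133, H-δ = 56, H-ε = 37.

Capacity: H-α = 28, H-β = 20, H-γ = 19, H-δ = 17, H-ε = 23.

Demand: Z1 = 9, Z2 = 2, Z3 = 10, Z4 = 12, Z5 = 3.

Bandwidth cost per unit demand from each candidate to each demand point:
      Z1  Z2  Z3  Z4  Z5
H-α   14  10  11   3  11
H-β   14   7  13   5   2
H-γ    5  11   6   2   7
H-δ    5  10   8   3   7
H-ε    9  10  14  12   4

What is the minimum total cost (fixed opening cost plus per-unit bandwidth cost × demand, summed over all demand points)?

Open {H-α, H-δ}; cheapest assignment that respects the capacities:
  H-α (cap 28, load 24): Z2, Z3, Z4 — cost 2×10 + 10×11 + 12×3 = 166
  H-δ (cap 17, load 12): Z1, Z5 — cost 9×5 + 3×7 = 66
  Shipping 232, fixed 138 → total 370.
  Any other capacity-feasible assignment to {H-α, H-δ} ships for at least 232.
Compare {H-γ, H-δ}: its best feasible assignment gives total 371.
Compare {H-α, H-ε}: its best feasible assignment gives total 378.
Every other set of open sites that can feasibly serve all demand totals ≥ 371 even under its best assignment. Minimum: 370.

370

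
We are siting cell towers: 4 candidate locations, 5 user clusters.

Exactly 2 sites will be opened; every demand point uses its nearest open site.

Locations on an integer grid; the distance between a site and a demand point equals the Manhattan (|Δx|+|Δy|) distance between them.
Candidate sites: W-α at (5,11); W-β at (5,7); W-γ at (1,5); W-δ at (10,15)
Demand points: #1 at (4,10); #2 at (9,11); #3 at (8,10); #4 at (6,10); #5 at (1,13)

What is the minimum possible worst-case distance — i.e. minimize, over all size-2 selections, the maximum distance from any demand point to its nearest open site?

6

Open {W-α, W-β}.
  Farthest demand point is #5 at distance 6 (to W-α); all others are ≤ 6.
With {W-α, W-γ} the worst case is 6.
With {W-α, W-δ} the worst case is 6.
No size-2 selection achieves below 6.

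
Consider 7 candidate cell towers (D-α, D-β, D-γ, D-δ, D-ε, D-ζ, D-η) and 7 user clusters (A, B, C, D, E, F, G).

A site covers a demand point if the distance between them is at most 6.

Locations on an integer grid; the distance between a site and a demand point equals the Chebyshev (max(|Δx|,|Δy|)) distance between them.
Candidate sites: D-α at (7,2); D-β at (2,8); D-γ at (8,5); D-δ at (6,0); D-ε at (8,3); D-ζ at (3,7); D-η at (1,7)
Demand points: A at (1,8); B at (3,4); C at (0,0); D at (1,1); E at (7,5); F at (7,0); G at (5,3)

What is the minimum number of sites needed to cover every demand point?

Coverage sets (demand points within 6 of each site):
  D-α: {A, B, D, E, F, G}
  D-β: {A, B, E, G}
  D-γ: {B, E, F, G}
  D-δ: {B, C, D, E, F, G}
  D-ε: {B, E, F, G}
  D-ζ: {A, B, D, E, G}
  D-η: {A, B, D, E, G}
No single site covers all 7 demand points.
But {D-α, D-δ} covers everything, so the minimum is 2.

2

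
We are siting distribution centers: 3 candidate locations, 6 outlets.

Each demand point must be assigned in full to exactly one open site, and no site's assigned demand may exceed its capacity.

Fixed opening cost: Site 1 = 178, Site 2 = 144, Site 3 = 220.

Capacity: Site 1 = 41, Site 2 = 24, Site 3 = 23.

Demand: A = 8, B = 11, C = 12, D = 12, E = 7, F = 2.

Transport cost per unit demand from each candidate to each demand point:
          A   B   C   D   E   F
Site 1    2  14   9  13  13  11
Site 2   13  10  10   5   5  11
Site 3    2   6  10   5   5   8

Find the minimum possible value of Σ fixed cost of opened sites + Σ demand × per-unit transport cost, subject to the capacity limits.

Open {Site 1, Site 2}; cheapest assignment that respects the capacities:
  Site 1 (cap 41, load 33): A, B, C, F — cost 8×2 + 11×14 + 12×9 + 2×11 = 300
  Site 2 (cap 24, load 19): D, E — cost 12×5 + 7×5 = 95
  Shipping 395, fixed 322 → total 717.
  Any other capacity-feasible assignment to {Site 1, Site 2} ships for at least 395.
Compare {Site 1, Site 3}: its best feasible assignment gives total 761.
Compare {Site 1, Site 2, Site 3}: its best feasible assignment gives total 843.
Every other set of open sites that can feasibly serve all demand totals ≥ 761 even under its best assignment. Minimum: 717.

717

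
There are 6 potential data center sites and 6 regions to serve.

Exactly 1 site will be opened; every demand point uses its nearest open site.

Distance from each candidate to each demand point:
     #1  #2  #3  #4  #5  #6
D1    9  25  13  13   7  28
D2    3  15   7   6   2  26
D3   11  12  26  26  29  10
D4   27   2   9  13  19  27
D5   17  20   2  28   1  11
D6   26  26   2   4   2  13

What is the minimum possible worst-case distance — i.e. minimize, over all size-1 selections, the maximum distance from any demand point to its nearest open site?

26

Open {D2}.
  Farthest demand point is #6 at distance 26 (to D2); all others are ≤ 26.
With {D6} the worst case is 26.
With {D4} the worst case is 27.
No size-1 selection achieves below 26.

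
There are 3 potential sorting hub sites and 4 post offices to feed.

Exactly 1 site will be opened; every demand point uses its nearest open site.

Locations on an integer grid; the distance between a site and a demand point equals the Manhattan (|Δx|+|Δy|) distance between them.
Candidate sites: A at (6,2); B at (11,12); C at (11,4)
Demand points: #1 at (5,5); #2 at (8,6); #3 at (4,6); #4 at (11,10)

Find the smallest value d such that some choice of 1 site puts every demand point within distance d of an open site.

Open {C}.
  Farthest demand point is #3 at distance 9 (to C); all others are ≤ 9.
With {A} the worst case is 13.
With {B} the worst case is 13.
No size-1 selection achieves below 9.

9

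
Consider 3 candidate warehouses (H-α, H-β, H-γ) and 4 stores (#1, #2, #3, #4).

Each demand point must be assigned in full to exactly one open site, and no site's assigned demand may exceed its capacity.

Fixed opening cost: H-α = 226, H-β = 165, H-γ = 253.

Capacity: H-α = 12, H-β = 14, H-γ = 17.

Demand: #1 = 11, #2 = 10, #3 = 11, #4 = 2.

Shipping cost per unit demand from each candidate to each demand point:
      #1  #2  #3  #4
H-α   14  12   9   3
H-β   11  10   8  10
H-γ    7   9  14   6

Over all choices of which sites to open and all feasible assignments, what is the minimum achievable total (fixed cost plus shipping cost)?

932

Open {H-α, H-β, H-γ}; cheapest assignment that respects the capacities:
  H-α (cap 12, load 11): #3 — cost 11×9 = 99
  H-β (cap 14, load 10): #2 — cost 10×10 = 100
  H-γ (cap 17, load 13): #1, #4 — cost 11×7 + 2×6 = 89
  Shipping 288, fixed 644 → total 932.
  Any other capacity-feasible assignment to {H-α, H-β, H-γ} ships for at least 288.
Total demand is 34 and no other set of sites has combined capacity ≥ 34, so {H-α, H-β, H-γ} is the only feasible choice of open sites. Minimum: 932.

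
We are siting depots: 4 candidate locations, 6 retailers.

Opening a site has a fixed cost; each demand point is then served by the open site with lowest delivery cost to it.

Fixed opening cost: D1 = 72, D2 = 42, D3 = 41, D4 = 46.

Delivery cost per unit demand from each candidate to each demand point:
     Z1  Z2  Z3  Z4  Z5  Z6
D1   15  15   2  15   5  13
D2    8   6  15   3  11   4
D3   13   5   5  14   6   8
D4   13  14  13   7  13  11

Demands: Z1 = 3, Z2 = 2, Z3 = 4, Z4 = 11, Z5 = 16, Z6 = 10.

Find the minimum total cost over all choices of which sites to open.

306

Open {D2, D3}: assign each demand point to its cheapest open site.
  Z1→D2 3×8=24, Z2→D3 2×5=10, Z3→D3 4×5=20, Z4→D2 11×3=33, Z5→D3 16×6=96, Z6→D2 10×4=40
  delivery cost 223, fixed 83 → total 306.
Compare {D1, D2}: delivery cost 197 + fixed 114 = 311.
Compare {D1, D2, D3}: delivery cost 195 + fixed 155 = 350.
Compare {D2, D3, D4}: delivery cost 223 + fixed 129 = 352.
All other subsets cost ≥ 311. Minimum total cost: 306.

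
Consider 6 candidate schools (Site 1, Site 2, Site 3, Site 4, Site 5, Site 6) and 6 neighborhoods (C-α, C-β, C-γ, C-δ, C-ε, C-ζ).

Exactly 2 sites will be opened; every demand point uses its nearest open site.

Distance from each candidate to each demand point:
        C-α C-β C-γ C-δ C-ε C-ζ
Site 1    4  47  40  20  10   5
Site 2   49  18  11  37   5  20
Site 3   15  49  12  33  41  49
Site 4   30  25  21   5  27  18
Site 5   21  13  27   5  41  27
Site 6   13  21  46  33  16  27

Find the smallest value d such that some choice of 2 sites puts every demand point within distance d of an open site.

20

Open {Site 1, Site 2}.
  Farthest demand point is C-δ at distance 20 (to Site 1); all others are ≤ 20.
With {Site 2, Site 5} the worst case is 21.
With {Site 4, Site 6} the worst case is 21.
No size-2 selection achieves below 20.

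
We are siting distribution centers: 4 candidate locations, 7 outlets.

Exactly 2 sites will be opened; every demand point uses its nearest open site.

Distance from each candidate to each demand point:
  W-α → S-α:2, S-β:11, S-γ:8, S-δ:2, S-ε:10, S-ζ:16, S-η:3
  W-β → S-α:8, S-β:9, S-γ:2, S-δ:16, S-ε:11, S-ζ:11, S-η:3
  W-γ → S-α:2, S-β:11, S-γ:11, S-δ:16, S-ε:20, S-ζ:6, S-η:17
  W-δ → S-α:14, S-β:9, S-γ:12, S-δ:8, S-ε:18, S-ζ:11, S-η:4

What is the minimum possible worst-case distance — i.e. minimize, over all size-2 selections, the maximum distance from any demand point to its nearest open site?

11

Open {W-α, W-β}.
  Farthest demand point is S-ζ at distance 11 (to W-β); all others are ≤ 11.
With {W-α, W-γ} the worst case is 11.
With {W-α, W-δ} the worst case is 11.
No size-2 selection achieves below 11.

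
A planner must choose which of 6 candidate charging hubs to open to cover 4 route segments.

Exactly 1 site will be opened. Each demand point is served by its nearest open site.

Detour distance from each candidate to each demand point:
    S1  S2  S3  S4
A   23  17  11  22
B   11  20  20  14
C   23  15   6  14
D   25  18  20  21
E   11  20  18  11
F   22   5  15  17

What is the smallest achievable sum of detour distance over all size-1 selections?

Open {C}.
  S1→C 23, S2→C 15, S3→C 6, S4→C 14  ⇒ total 58.
Compare {F}: total 59.
Compare {E}: total 60.
No size-1 selection does better; minimum is 58.

58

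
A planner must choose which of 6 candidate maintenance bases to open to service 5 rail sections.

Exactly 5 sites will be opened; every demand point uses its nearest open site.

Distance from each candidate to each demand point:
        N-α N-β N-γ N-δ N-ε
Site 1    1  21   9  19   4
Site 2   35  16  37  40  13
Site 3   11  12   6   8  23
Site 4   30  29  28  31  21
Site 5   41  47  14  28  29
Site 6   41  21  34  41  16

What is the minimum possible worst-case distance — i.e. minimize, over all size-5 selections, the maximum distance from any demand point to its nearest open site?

12

Open {Site 1, Site 2, Site 3, Site 4, Site 5}.
  Farthest demand point is N-β at distance 12 (to Site 3); all others are ≤ 12.
With {Site 1, Site 2, Site 3, Site 4, Site 6} the worst case is 12.
With {Site 1, Site 2, Site 3, Site 5, Site 6} the worst case is 12.
No size-5 selection achieves below 12.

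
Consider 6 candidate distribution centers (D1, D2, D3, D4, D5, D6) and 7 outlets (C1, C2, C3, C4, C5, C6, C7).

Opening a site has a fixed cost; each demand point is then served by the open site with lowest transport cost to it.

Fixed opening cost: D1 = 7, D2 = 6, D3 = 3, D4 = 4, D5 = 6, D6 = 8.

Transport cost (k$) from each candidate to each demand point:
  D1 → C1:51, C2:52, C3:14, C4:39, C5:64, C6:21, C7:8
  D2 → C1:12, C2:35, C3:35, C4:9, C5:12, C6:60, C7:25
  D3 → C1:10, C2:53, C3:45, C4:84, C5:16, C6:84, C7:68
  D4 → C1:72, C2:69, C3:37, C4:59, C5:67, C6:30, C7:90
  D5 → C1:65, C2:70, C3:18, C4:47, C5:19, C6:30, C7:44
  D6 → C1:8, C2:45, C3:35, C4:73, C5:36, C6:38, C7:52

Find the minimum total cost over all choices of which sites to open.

124

Open {D1, D2}: assign each demand point to its cheapest open site.
  C1→D2 12, C2→D2 35, C3→D1 14, C4→D2 9, C5→D2 12, C6→D1 21, C7→D1 8
  transport cost 111, fixed 13 → total 124.
Compare {D1, D2, D3}: transport cost 109 + fixed 16 = 125.
Compare {D1, D2, D4}: transport cost 111 + fixed 17 = 128.
Compare {D1, D2, D6}: transport cost 107 + fixed 21 = 128.
All other subsets cost ≥ 125. Minimum total cost: 124.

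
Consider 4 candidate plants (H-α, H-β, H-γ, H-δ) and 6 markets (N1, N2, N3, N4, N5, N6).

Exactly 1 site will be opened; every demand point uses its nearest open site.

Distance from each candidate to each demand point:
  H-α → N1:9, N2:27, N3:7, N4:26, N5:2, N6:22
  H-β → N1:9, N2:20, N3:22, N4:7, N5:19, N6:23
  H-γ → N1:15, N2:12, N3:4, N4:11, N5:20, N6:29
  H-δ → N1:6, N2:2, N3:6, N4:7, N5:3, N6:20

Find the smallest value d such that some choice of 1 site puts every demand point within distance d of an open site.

20

Open {H-δ}.
  Farthest demand point is N6 at distance 20 (to H-δ); all others are ≤ 20.
With {H-β} the worst case is 23.
With {H-α} the worst case is 27.
No size-1 selection achieves below 20.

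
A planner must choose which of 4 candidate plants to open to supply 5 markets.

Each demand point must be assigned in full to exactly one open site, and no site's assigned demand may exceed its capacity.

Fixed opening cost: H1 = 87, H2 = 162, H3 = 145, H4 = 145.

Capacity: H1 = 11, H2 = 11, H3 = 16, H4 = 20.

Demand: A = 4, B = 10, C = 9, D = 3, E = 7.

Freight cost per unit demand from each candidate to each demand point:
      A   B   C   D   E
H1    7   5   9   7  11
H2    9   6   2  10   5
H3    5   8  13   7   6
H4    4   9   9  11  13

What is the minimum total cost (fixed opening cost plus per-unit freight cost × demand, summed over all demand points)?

Open {H3, H4}; cheapest assignment that respects the capacities:
  H3 (cap 16, load 14): A, D, E — cost 4×5 + 3×7 + 7×6 = 83
  H4 (cap 20, load 19): B, C — cost 10×9 + 9×9 = 171
  Shipping 254, fixed 290 → total 544.
  Any other capacity-feasible assignment to {H3, H4} ships for at least 254.
Compare {H1, H2, H3}: its best feasible assignment gives total 545.
Compare {H1, H3, H4}: its best feasible assignment gives total 587.
Every other set of open sites that can feasibly serve all demand totals ≥ 545 even under its best assignment. Minimum: 544.

544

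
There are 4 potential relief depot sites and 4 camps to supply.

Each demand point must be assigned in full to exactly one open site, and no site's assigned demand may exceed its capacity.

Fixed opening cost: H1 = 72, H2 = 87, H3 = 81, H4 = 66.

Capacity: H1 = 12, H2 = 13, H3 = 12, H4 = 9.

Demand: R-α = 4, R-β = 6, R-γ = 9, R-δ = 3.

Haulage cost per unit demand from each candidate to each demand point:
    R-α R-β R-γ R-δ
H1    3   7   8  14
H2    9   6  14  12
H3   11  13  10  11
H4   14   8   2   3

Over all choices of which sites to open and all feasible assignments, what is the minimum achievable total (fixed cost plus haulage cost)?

Open {H2, H4}; cheapest assignment that respects the capacities:
  H2 (cap 13, load 13): R-α, R-β, R-δ — cost 4×9 + 6×6 + 3×12 = 108
  H4 (cap 9, load 9): R-γ — cost 9×2 = 18
  Shipping 126, fixed 153 → total 279.
  Any other capacity-feasible assignment to {H2, H4} ships for at least 126.
Compare {H1, H3, H4}: its best feasible assignment gives total 324.
Compare {H1, H2, H4}: its best feasible assignment gives total 327.
Every other set of open sites that can feasibly serve all demand totals ≥ 324 even under its best assignment. Minimum: 279.

279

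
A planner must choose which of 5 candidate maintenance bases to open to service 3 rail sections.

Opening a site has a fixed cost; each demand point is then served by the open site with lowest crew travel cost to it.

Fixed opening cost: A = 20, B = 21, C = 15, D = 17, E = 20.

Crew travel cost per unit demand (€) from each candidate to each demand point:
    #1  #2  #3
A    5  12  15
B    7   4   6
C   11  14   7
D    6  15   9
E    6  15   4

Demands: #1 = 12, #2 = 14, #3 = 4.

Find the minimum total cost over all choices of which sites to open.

181

Open {A, B}: assign each demand point to its cheapest open site.
  #1→A 12×5=60, #2→B 14×4=56, #3→B 4×6=24
  crew travel cost 140, fixed 41 → total 181.
Compare {B}: crew travel cost 164 + fixed 21 = 185.
Compare {B, E}: crew travel cost 144 + fixed 41 = 185.
Compare {B, D}: crew travel cost 152 + fixed 38 = 190.
All other subsets cost ≥ 185. Minimum total cost: 181.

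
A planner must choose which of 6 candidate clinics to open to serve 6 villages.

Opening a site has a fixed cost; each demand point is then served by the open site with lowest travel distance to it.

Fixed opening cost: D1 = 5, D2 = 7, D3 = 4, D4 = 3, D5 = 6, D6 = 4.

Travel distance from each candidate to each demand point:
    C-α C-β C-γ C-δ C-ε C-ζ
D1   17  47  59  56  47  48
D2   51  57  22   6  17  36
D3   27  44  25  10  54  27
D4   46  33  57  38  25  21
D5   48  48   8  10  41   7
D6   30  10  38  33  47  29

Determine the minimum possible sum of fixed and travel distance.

Open {D1, D2, D5, D6}: assign each demand point to its cheapest open site.
  C-α→D1 17, C-β→D6 10, C-γ→D5 8, C-δ→D2 6, C-ε→D2 17, C-ζ→D5 7
  travel distance 65, fixed 22 → total 87.
Compare {D1, D2, D4, D5, D6}: travel distance 65 + fixed 25 = 90.
Compare {D1, D2, D3, D5, D6}: travel distance 65 + fixed 26 = 91.
Compare {D1, D2, D3, D4, D5, D6}: travel distance 65 + fixed 29 = 94.
All other subsets cost ≥ 90. Minimum total cost: 87.

87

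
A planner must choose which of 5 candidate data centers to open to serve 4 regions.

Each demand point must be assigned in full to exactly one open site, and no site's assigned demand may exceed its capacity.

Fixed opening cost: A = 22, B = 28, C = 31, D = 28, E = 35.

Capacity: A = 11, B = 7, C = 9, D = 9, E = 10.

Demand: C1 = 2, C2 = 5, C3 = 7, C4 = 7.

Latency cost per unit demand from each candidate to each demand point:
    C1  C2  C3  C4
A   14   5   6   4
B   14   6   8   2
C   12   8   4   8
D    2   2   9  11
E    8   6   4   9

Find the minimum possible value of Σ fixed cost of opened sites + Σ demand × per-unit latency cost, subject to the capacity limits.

143

Open {B, C, D}; cheapest assignment that respects the capacities:
  B (cap 7, load 7): C4 — cost 7×2 = 14
  C (cap 9, load 7): C3 — cost 7×4 = 28
  D (cap 9, load 7): C1, C2 — cost 2×2 + 5×2 = 14
  Shipping 56, fixed 87 → total 143.
  Any other capacity-feasible assignment to {B, C, D} ships for at least 56.
Compare {B, D, E}: its best feasible assignment gives total 147.
Compare {A, B, D}: its best feasible assignment gives total 148.
Every other set of open sites that can feasibly serve all demand totals ≥ 147 even under its best assignment. Minimum: 143.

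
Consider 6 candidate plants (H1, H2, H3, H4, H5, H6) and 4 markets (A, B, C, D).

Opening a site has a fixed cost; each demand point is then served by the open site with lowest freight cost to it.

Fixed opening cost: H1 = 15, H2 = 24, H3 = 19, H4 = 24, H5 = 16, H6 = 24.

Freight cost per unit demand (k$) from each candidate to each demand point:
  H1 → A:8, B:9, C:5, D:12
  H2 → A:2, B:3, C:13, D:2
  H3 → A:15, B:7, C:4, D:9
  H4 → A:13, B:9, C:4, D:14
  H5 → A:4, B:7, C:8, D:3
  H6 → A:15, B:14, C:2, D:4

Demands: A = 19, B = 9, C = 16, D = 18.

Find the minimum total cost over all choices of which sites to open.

Open {H2, H6}: assign each demand point to its cheapest open site.
  A→H2 19×2=38, B→H2 9×3=27, C→H6 16×2=32, D→H2 18×2=36
  freight cost 133, fixed 48 → total 181.
Compare {H1, H2, H6}: freight cost 133 + fixed 63 = 196.
Compare {H2, H5, H6}: freight cost 133 + fixed 64 = 197.
Compare {H2, H3, H6}: freight cost 133 + fixed 67 = 200.
All other subsets cost ≥ 196. Minimum total cost: 181.

181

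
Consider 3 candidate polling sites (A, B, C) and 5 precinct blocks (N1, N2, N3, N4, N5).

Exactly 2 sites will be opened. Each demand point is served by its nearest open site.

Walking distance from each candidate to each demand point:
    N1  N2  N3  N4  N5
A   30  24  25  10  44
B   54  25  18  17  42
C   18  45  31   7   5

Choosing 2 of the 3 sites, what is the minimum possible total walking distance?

Open {B, C}.
  N1→C 18, N2→B 25, N3→B 18, N4→C 7, N5→C 5  ⇒ total 73.
Compare {A, C}: total 79.
Compare {A, B}: total 124.

73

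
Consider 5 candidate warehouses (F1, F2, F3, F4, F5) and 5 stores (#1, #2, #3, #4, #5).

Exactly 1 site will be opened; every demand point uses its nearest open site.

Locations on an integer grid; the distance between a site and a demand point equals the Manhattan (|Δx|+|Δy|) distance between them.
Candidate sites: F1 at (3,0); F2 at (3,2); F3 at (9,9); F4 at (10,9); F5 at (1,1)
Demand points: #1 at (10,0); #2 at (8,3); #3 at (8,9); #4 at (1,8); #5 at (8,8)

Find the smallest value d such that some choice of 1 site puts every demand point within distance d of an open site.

10

Open {F3}.
  Farthest demand point is #1 at distance 10 (to F3); all others are ≤ 10.
With {F4} the worst case is 10.
With {F2} the worst case is 12.
No size-1 selection achieves below 10.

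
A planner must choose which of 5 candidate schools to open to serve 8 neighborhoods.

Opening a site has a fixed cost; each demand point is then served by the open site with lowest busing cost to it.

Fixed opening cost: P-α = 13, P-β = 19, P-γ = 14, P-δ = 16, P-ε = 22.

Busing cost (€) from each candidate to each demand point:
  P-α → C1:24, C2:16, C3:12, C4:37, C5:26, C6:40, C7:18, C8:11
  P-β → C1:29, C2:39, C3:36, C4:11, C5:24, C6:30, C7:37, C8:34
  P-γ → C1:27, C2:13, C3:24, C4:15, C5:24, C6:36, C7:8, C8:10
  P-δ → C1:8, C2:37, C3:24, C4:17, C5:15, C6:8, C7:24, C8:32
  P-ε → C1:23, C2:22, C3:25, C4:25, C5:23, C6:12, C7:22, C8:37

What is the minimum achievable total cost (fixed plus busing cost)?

131

Open {P-γ, P-δ}: assign each demand point to its cheapest open site.
  C1→P-δ 8, C2→P-γ 13, C3→P-γ 24, C4→P-γ 15, C5→P-δ 15, C6→P-δ 8, C7→P-γ 8, C8→P-γ 10
  busing cost 101, fixed 30 → total 131.
Compare {P-α, P-γ, P-δ}: busing cost 89 + fixed 43 = 132.
Compare {P-α, P-δ}: busing cost 105 + fixed 29 = 134.
Compare {P-β, P-γ, P-δ}: busing cost 97 + fixed 49 = 146.
All other subsets cost ≥ 132. Minimum total cost: 131.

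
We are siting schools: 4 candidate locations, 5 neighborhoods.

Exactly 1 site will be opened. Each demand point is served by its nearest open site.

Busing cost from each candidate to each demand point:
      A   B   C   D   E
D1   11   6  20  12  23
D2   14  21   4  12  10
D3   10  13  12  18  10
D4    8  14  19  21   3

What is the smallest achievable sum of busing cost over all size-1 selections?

Open {D2}.
  A→D2 14, B→D2 21, C→D2 4, D→D2 12, E→D2 10  ⇒ total 61.
Compare {D3}: total 63.
Compare {D4}: total 65.
No size-1 selection does better; minimum is 61.

61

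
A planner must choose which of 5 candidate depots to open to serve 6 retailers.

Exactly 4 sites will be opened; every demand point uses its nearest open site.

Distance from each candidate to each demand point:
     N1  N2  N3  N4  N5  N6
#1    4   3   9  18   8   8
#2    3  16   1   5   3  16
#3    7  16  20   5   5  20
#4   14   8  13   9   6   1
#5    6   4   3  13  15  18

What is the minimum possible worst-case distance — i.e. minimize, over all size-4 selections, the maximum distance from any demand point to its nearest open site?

5

Open {#1, #2, #3, #4}.
  Farthest demand point is N4 at distance 5 (to #2); all others are ≤ 5.
With {#1, #2, #4, #5} the worst case is 5.
With {#1, #3, #4, #5} the worst case is 5.
No size-4 selection achieves below 5.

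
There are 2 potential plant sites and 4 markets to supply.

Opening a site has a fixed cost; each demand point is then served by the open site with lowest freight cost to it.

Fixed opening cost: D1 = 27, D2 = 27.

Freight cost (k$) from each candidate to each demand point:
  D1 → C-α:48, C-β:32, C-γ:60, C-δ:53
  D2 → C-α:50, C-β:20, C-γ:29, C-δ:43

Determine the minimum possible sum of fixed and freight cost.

169

Open {D2}: assign each demand point to its cheapest open site.
  C-α→D2 50, C-β→D2 20, C-γ→D2 29, C-δ→D2 43
  freight cost 142, fixed 27 → total 169.
Compare {D1, D2}: freight cost 140 + fixed 54 = 194.
Compare {D1}: freight cost 193 + fixed 27 = 220.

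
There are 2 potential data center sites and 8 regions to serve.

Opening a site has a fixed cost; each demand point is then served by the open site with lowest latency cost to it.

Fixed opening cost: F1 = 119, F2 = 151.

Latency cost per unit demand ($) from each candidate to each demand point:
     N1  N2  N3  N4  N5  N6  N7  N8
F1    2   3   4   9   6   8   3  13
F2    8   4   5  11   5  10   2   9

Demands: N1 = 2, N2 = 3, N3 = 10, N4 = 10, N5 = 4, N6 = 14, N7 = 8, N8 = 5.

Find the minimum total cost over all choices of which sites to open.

Open {F1}: assign each demand point to its cheapest open site.
  N1→F1 2×2=4, N2→F1 3×3=9, N3→F1 10×4=40, N4→F1 10×9=90, N5→F1 4×6=24, N6→F1 14×8=112, N7→F1 8×3=24, N8→F1 5×13=65
  latency cost 368, fixed 119 → total 487.
Compare {F2}: latency cost 409 + fixed 151 = 560.
Compare {F1, F2}: latency cost 336 + fixed 270 = 606.

487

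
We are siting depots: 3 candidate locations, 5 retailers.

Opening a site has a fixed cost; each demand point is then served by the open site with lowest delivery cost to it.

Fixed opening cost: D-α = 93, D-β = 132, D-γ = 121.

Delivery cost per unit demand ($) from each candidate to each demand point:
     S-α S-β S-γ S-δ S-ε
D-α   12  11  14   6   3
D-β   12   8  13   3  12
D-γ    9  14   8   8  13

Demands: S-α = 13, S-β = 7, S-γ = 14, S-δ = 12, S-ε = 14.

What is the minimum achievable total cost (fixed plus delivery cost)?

Open {D-α, D-γ}: assign each demand point to its cheapest open site.
  S-α→D-γ 13×9=117, S-β→D-α 7×11=77, S-γ→D-γ 14×8=112, S-δ→D-α 12×6=72, S-ε→D-α 14×3=42
  delivery cost 420, fixed 214 → total 634.
Compare {D-α}: delivery cost 543 + fixed 93 = 636.
Compare {D-α, D-β}: delivery cost 472 + fixed 225 = 697.
Compare {D-α, D-β, D-γ}: delivery cost 363 + fixed 346 = 709.
All other subsets cost ≥ 636. Minimum total cost: 634.

634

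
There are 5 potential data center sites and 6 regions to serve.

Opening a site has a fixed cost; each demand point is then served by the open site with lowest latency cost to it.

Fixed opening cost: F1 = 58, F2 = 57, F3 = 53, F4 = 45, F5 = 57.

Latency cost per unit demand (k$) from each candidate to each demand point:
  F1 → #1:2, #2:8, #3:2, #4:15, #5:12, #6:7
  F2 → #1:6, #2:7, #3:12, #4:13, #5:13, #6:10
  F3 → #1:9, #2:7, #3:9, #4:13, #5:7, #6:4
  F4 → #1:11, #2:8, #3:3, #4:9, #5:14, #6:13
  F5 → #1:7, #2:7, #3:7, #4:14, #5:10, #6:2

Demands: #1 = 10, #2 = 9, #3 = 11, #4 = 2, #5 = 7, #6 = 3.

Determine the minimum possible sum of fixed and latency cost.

303

Open {F1, F3}: assign each demand point to its cheapest open site.
  #1→F1 10×2=20, #2→F3 9×7=63, #3→F1 11×2=22, #4→F3 2×13=26, #5→F3 7×7=49, #6→F3 3×4=12
  latency cost 192, fixed 111 → total 303.
Compare {F1}: latency cost 249 + fixed 58 = 307.
Compare {F1, F5}: latency cost 209 + fixed 115 = 324.
Compare {F1, F4}: latency cost 237 + fixed 103 = 340.
All other subsets cost ≥ 307. Minimum total cost: 303.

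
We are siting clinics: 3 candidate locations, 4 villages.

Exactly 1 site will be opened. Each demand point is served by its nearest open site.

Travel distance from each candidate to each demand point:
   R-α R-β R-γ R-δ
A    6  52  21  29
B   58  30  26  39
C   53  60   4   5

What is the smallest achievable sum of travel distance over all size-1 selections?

108

Open {A}.
  R-α→A 6, R-β→A 52, R-γ→A 21, R-δ→A 29  ⇒ total 108.
Compare {C}: total 122.
Compare {B}: total 153.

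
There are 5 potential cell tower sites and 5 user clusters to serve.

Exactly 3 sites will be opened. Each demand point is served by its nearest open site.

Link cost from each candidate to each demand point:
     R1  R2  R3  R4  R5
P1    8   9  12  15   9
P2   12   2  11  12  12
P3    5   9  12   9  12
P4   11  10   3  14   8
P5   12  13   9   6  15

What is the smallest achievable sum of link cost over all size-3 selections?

Open {P2, P3, P4}.
  R1→P3 5, R2→P2 2, R3→P4 3, R4→P3 9, R5→P4 8  ⇒ total 27.
Compare {P2, P4, P5}: total 30.
Compare {P3, P4, P5}: total 31.
No size-3 selection does better; minimum is 27.

27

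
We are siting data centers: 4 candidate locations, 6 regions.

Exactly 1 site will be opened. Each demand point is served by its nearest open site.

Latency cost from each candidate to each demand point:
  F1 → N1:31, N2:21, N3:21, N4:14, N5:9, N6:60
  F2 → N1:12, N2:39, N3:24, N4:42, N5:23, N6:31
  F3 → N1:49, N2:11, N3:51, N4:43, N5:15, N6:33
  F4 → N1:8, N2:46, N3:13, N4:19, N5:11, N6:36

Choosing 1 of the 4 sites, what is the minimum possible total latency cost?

Open {F4}.
  N1→F4 8, N2→F4 46, N3→F4 13, N4→F4 19, N5→F4 11, N6→F4 36  ⇒ total 133.
Compare {F1}: total 156.
Compare {F2}: total 171.
No size-1 selection does better; minimum is 133.

133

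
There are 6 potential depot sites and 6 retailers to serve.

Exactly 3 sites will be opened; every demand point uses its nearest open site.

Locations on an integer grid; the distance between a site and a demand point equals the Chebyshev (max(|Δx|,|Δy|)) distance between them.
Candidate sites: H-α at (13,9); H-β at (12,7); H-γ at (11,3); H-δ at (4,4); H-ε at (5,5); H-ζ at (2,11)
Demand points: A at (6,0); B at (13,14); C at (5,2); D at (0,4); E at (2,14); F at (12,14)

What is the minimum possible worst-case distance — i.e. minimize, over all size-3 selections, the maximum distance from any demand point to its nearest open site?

5

Open {H-α, H-δ, H-ζ}.
  Farthest demand point is B at distance 5 (to H-α); all others are ≤ 5.
With {H-α, H-ε, H-ζ} the worst case is 5.
With {H-α, H-β, H-ζ} the worst case is 7.
No size-3 selection achieves below 5.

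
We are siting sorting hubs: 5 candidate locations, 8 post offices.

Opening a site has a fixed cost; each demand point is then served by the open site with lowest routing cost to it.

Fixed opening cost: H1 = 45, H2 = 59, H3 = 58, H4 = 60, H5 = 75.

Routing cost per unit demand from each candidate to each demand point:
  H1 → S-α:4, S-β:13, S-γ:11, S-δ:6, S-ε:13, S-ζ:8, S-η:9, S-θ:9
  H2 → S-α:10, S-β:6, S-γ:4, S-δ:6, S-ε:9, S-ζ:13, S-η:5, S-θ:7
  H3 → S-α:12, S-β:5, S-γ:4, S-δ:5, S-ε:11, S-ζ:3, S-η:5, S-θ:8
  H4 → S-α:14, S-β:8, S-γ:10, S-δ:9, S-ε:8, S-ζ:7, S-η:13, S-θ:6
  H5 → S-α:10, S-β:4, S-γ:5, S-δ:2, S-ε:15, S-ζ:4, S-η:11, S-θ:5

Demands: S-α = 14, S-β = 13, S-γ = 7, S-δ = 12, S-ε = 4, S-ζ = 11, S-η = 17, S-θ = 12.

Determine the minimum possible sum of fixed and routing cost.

Open {H1, H3, H5}: assign each demand point to its cheapest open site.
  S-α→H1 14×4=56, S-β→H5 13×4=52, S-γ→H3 7×4=28, S-δ→H5 12×2=24, S-ε→H3 4×11=44, S-ζ→H3 11×3=33, S-η→H3 17×5=85, S-θ→H5 12×5=60
  routing cost 382, fixed 178 → total 560.
Compare {H1, H2, H5}: routing cost 385 + fixed 179 = 564.
Compare {H1, H3}: routing cost 467 + fixed 103 = 570.
Compare {H1, H3, H4}: routing cost 431 + fixed 163 = 594.
All other subsets cost ≥ 564. Minimum total cost: 560.

560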